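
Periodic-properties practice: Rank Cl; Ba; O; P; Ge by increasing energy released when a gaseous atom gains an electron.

Ba < P < Ge < O < Cl

O is in period 2, group 16; P is in period 3, group 15; Cl is in period 3, group 17; Ge is in period 4, group 14; Ba is in period 6, group 2.
EA tends to increase across a period and decrease down a group, though the pattern is less regular than for IE or radius.
Neither a single period nor a single group — weigh both effects.
P > Ba: relative to Ba, both the across-period and down-group shifts push P's electron affinity up.
Ge > P: this pair runs against the simple trend — see the exception note.
O > Ge: relative to Ge, both the across-period and down-group shifts push O's electron affinity up.
Cl > O: period and group pull opposite ways; the across-period shift dominates (349 vs 141 kJ/mol).
Note the exception: Ge has a higher electron affinity than P, contrary to the simple trend — adding an electron to P's half-filled np³ subshell costs electron-pairing energy.
Tabulated electron affinity (kJ/mol): O 141, P 72, Cl 349, Ge 119, Ba 14.
So from lowest to highest: Ba < P < Ge < O < Cl.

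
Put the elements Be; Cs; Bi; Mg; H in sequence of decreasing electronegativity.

H is in period 1, group 1; Be is in period 2, group 2; Mg is in period 3, group 2; Cs is in period 6, group 1; Bi is in period 6, group 15.
Electronegativity increases across a period and decreases down a group, tracking effective nuclear charge and atomic size.
Neither a single period nor a single group — weigh both effects.
Mg > Cs: both effects reinforce here, so Mg is clearly the higher of the two.
Be > Mg: they share group 2; the group trend gives Be the larger value.
Bi > Be: period and group pull opposite ways; the across-period shift dominates (2.02 vs 1.57).
H > Bi: the two effects oppose for this pair; the down-group effect wins (2.20 vs 2.02).
For reference (Pauling): H 2.20, Be 1.57, Mg 1.31, Cs 0.79, Bi 2.02.
So from highest to lowest: H > Bi > Be > Mg > Cs.

H > Bi > Be > Mg > Cs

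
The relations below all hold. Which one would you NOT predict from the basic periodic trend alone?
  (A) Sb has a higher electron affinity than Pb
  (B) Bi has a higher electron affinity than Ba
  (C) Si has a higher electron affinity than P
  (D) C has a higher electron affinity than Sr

(C)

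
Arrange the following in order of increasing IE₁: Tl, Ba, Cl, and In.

Cl is in period 3, group 17; In is in period 5, group 13; Ba is in period 6, group 2; Tl is in period 6, group 13.
IE₁ increases left→right with effective nuclear charge and decreases top→bottom as the valence shell moves farther out.
Neither a single period nor a single group — weigh both effects.
In > Ba: relative to Ba, both the across-period and down-group shifts push In's first ionization energy up.
Tl > In: this pair runs against the simple trend — see the exception note.
Cl > Tl: relative to Tl, both the across-period and down-group shifts push Cl's first ionization energy up.
Note the exception: Tl has a higher first ionization energy than In, contrary to the simple trend — relativistic 6s stabilisation and poor 4f/5d shielding distort the trend for the heavy p-block elements.
Tabulated first ionization energy (kJ/mol): Cl 1251, In 558, Ba 503, Tl 589.
So from lowest to highest: Ba < In < Tl < Cl.

Ba, In, Tl, Cl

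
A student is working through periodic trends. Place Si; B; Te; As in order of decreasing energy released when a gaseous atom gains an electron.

Adding an electron releases more energy for atoms nearer the top right (short of the noble gases).
A diagonal step moves right (one effect) and down (the opposite effect) at once.
As > B: the two effects oppose for this pair; the across-period effect wins (78 vs 27 kJ/mol).
Si > As: the two effects oppose for this pair; the down-group effect wins (134 vs 78 kJ/mol).
Te > Si: period and group pull opposite ways; the across-period shift dominates (190 vs 134 kJ/mol).
Tabulated electron affinity (kJ/mol): B 27, Si 134, As 78, Te 190.
So from highest to lowest: Te > Si > As > B.

Te, Si, As, B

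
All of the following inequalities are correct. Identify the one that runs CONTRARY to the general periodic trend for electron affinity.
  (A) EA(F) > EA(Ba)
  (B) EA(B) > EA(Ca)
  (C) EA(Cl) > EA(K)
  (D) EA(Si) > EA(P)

(D)

The general trend: electron affinity increases across a period and decreases down a group.
(A) F (period 2, group 17) vs Ba (period 6, group 2): the stated order agrees with the simple trend.
(B) B (period 2, group 13) vs Ca (period 4, group 2): the stated order agrees with the simple trend.
(C) Cl (period 3, group 17) vs K (period 4, group 1): the stated order agrees with the simple trend.
(D) Si (period 3, group 14) vs P (period 3, group 15): the stated order contradicts the simple trend.
The exception is (D): adding an electron to P's half-filled 3p³ is unfavourable, so Si (3p²) has the more exothermic EA.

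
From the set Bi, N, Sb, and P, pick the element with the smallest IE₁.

N is in period 2, group 15; P is in period 3, group 15; Sb is in period 5, group 15; Bi is in period 6, group 15.
First ionization energy rises across a period (greater Z_eff holds electrons more tightly) and falls down a group (valence electrons are farther from the nucleus).
All are in group 15, so first ionization energy increases up the group.
The smallest IE₁ among these belongs to Bi.

Bi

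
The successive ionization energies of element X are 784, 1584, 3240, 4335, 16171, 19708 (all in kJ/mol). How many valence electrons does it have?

4

Look for the largest jump between consecutive ionization energies: IE5/IE4 ≈ 3.7, far larger than any earlier ratio.
That jump marks the point where a core electron is being removed. So the atom has 4 valence electrons.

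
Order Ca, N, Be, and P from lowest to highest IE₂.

Ca, Be, P, N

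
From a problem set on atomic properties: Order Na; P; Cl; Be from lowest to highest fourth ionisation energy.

Consider each +3 ion: Na³⁺ is already 2 electrons into the core; P³⁺ still has 2 valence electrons; Cl³⁺ still has 4 valence electrons; Be³⁺ is already 1 electron into the core.
Pulling an electron out of a noble-gas core costs far more than removing a remaining valence electron, so Na and Be sit at the high end of IE_4.
Valence configurations: P³⁺ [Ne]3s², Cl³⁺ [Ne]3s²3p².
Approximate IE_4 values (kJ/mol): Na 9543, P 4964, Cl 5159, Be 21007.
Putting it together, IE_4: P < Cl < Na < Be.

P < Cl < Na < Be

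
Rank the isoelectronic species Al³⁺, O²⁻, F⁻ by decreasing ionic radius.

O²⁻, F⁻, Al³⁺

All of these have 10 electrons, so size is governed by nuclear charge alone: the more protons, the stronger the pull on the same electron cloud, and the smaller the ion.
Nuclear charges: Al³⁺ (Z=13), F⁻ (Z=9), O²⁻ (Z=8).
Largest to smallest: O²⁻ > F⁻ > Al³⁺.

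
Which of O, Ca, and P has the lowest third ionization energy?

P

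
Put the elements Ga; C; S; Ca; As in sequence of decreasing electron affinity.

Adding an electron releases more energy for atoms nearer the top right (short of the noble gases).
Neither a single period nor a single group — weigh both effects.
Ga > Ca: both are in period 4; the period trend gives Ga the larger value.
As > Ga: As lies to the right of Ga in period 4, so the across-period effect alone puts As higher.
C > As: period and group pull opposite ways; the down-group shift dominates (122 vs 78 kJ/mol).
S > C: period and group pull opposite ways; the across-period shift dominates (200 vs 122 kJ/mol).
Tabulated electron affinity (kJ/mol): C 122, S 200, Ca 2, Ga 29, As 78.
So from highest to lowest: S > C > As > Ga > Ca.

S, C, As, Ga, Ca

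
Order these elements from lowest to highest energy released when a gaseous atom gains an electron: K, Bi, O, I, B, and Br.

B is in period 2, group 13; O is in period 2, group 16; K is in period 4, group 1; Br is in period 4, group 17; I is in period 5, group 17; Bi is in period 6, group 15.
Atoms with high Z_eff and room in the valence shell (especially the halogens) have the most exothermic electron affinities.
Here both period and group differ, so the two effects have to be weighed against each other.
K > B: this pair runs against the simple trend — see the exception note.
Bi > K: the two effects oppose for this pair; the across-period effect wins (91 vs 48 kJ/mol).
O > Bi: relative to Bi, both the across-period and down-group shifts push O's electron affinity up.
I > O: the two effects oppose for this pair; the across-period effect wins (295 vs 141 kJ/mol).
Br > I: they share group 17; the group trend gives Br the larger value.
Note the exception: K has a higher electron affinity than B, contrary to the simple trend — B's ns²np¹ configuration gives only a small electron affinity — the sparsely filled np subshell binds an added electron weakly.
For reference (kJ/mol): B 27, O 141, K 48, Br 325, I 295, Bi 91.
So from lowest to highest: B < K < Bi < O < I < Br.

B < K < Bi < O < I < Br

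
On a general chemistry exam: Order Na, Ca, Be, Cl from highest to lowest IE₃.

After 2 electrons have been removed, what remains? Na²⁺ is already 1 electron into the core; Ca²⁺ is the bare [Ar] core; Be²⁺ is the bare [He] core; Cl²⁺ still has 5 valence electrons.
Pulling an electron out of a noble-gas core costs far more than removing a remaining valence electron, so Ca, Na and Be sit at the high end of IE_3.
Tabulated IE_3 (kJ/mol): Na 6910, Ca 4912, Be 14849, Cl 3822.
Overall IE_3 order: Cl < Ca < Na < Be.

Be > Na > Ca > Cl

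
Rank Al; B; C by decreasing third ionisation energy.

After 2 electrons have been removed, what remains? Al²⁺ still has 1 valence electron; B²⁺ still has 1 valence electron; C²⁺ still has 2 valence electrons.
All are still removing valence electrons, so compare the +2 ions as you would atoms: IE_3 generally rises across a period (higher Z_eff) and falls down a group (larger shell), subject to the usual subshell exceptions.
Valence configurations: Al²⁺ [Ne]3s¹, B²⁺ [He]2s¹, C²⁺ [He]2s².
Tabulated IE_3 (kJ/mol): Al 2745, B 3660, C 4620.
Overall IE_3 order: Al < B < C.

C > B > Al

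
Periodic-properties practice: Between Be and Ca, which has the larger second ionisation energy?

Be

The second ionization energy removes an electron from the +1 ion. For each element: Be⁺ still has 1 valence electron; Ca⁺ still has 1 valence electron.
All are still removing valence electrons, so compare the +1 ions as you would atoms: IE_2 generally rises across a period (higher Z_eff) and falls down a group (larger shell), subject to the usual subshell exceptions.
Valence configurations: Be⁺ [He]2s¹, Ca⁺ [Ar]4s¹.
The numbers (kJ/mol): Be 1757, Ca 1145.
Putting it together, IE_2: Ca < Be.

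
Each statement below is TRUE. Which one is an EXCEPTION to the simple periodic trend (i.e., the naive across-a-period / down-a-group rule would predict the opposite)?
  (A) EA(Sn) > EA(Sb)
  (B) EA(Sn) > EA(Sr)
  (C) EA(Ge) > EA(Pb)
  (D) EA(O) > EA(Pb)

The general trend: electron affinity increases across a period and decreases down a group.
(A) Sn (period 5, group 14) vs Sb (period 5, group 15): the stated order contradicts the simple trend.
(B) Sn (period 5, group 14) vs Sr (period 5, group 2): the stated order agrees with the simple trend.
(C) Ge (period 4, group 14) vs Pb (period 6, group 14): the stated order agrees with the simple trend.
(D) O (period 2, group 16) vs Pb (period 6, group 14): the stated order agrees with the simple trend.
The exception is (A): adding an electron to Sb's half-filled 5p³ is unfavourable, so Sn has the more exothermic EA.

(A)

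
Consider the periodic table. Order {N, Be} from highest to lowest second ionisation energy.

The second ionization energy removes an electron from the +1 ion. For each element: N⁺ still has 4 valence electrons; Be⁺ still has 1 valence electron.
All are still removing valence electrons, so compare the +1 ions as you would atoms: IE_2 generally rises across a period (higher Z_eff) and falls down a group (larger shell), subject to the usual subshell exceptions.
Valence configurations: N⁺ [He]2s²2p², Be⁺ [He]2s¹.
The numbers (kJ/mol): N 2856, Be 1757.
Putting it together, IE_2: Be < N.

N > Be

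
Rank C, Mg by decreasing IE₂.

The second ionization energy removes an electron from the +1 ion. For each element: C⁺ still has 3 valence electrons; Mg⁺ still has 1 valence electron.
All are still removing valence electrons, so compare the +1 ions as you would atoms: IE_2 generally rises across a period (higher Z_eff) and falls down a group (larger shell), subject to the usual subshell exceptions.
Valence configurations: C⁺ [He]2s²2p¹, Mg⁺ [Ne]3s¹.
The numbers (kJ/mol): C 2353, Mg 1451.
Overall IE_2 order: Mg < C.

C > Mg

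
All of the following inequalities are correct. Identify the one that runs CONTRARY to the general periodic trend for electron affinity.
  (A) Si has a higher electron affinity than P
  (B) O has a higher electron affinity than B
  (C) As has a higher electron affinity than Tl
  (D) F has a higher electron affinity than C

(A)

The general trend: electron affinity increases across a period and decreases down a group.
(A) Si (period 3, group 14) vs P (period 3, group 15): the stated order contradicts the simple trend.
(B) O (period 2, group 16) vs B (period 2, group 13): the stated order agrees with the simple trend.
(C) As (period 4, group 15) vs Tl (period 6, group 13): the stated order agrees with the simple trend.
(D) F (period 2, group 17) vs C (period 2, group 14): the stated order agrees with the simple trend.
The exception is (A): adding an electron to P's half-filled 3p³ is unfavourable, so Si (3p²) has the more exothermic EA.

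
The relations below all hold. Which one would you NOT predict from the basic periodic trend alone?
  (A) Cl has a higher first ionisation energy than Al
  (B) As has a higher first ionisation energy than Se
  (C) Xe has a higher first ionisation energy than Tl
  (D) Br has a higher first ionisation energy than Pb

The general trend: first ionisation energy increases across a period and decreases down a group.
(A) Cl (period 3, group 17) vs Al (period 3, group 13): the stated order agrees with the simple trend.
(B) As (period 4, group 15) vs Se (period 4, group 16): the stated order contradicts the simple trend.
(C) Xe (period 5, group 18) vs Tl (period 6, group 13): the stated order agrees with the simple trend.
(D) Br (period 4, group 17) vs Pb (period 6, group 14): the stated order agrees with the simple trend.
The exception is (B): Se (4p⁴) ionizes more easily than half-filled As (4p³).

(B)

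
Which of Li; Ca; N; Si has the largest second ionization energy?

After 1 electron has been removed, what remains? Li⁺ is the bare [He] core; Ca⁺ still has 1 valence electron; N⁺ still has 4 valence electrons; Si⁺ still has 3 valence electrons.
Core electrons are held far more tightly than valence electrons, so Li tops the IE_2 order.
Valence configurations: Ca⁺ [Ar]4s¹, N⁺ [He]2s²2p², Si⁺ [Ne]3s²3p¹.
The numbers (kJ/mol): Li 7298, Ca 1145, N 2856, Si 1577.
Putting it together, IE_2: Ca < Si < N < Li.

Li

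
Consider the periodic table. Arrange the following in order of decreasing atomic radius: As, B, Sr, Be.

Sr > As > Be > B

Be is in period 2, group 2; B is in period 2, group 13; As is in period 4, group 15; Sr is in period 5, group 2.
Atomic radius shrinks across a period as nuclear charge pulls the same shell inward, and grows down a group as new shells are added.
Here both period and group differ, so the two effects have to be weighed against each other.
Be > B: Be lies to the left of B in period 2, so the across-period effect alone puts Be larger.
As > Be: period and group pull opposite ways; the down-group shift dominates (121 vs 102 pm).
Sr > As: both effects reinforce here, so Sr is clearly the larger of the two.
Tabulated atomic radius (pm): Be 102, B 85, As 121, Sr 185.
So from largest to smallest: Sr > As > Be > B.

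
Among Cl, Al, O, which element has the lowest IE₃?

Consider each +2 ion: Cl²⁺ still has 5 valence electrons; Al²⁺ still has 1 valence electron; O²⁺ still has 4 valence electrons.
All are still removing valence electrons, so compare the +2 ions as you would atoms: IE_3 generally rises across a period (higher Z_eff) and falls down a group (larger shell), subject to the usual subshell exceptions.
Valence configurations: Cl²⁺ [Ne]3s²3p³, Al²⁺ [Ne]3s¹, O²⁺ [He]2s²2p².
The numbers (kJ/mol): Cl 3822, Al 2745, O 5300.
So the third ionization energies run Al < Cl < O.

Al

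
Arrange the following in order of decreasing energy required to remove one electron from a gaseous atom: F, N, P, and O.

F > N > O > P

IE₁ increases left→right with effective nuclear charge and decreases top→bottom as the valence shell moves farther out.
These span different periods and groups, so the two trends combine.
O > P: both effects reinforce here, so O is clearly the higher of the two.
N > O: this pair runs against the simple trend — see the exception note.
F > N: both are in period 2; the period trend gives F the larger value.
Note the exception: N has a higher first ionization energy than O, contrary to the simple trend — pairing an electron in O's 2p⁴ costs repulsion energy, so O ionizes more easily than half-filled N (2p³).
Tabulated first ionization energy (kJ/mol): N 1402, O 1314, F 1681, P 1012.
So from highest to lowest: F > N > O > P.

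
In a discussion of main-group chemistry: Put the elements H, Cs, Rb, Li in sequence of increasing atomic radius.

H, Li, Rb, Cs

H is in period 1, group 1; Li is in period 2, group 1; Rb is in period 5, group 1; Cs is in period 6, group 1.
Moving right in a period, electrons are added to the same shell under a stronger nuclear pull, so atoms get smaller; moving down, a new shell is opened and atoms get larger.
All are in group 1, so atomic radius increases down the group.
So from smallest to largest: H < Li < Rb < Cs.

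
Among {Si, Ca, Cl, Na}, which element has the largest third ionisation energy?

After 2 electrons have been removed, what remains? Si²⁺ still has 2 valence electrons; Ca²⁺ is the bare [Ar] core; Cl²⁺ still has 5 valence electrons; Na²⁺ is already 1 electron into the core.
Core electrons are held far more tightly than valence electrons, so Ca and Na top the IE_3 order.
Valence configurations: Si²⁺ [Ne]3s², Cl²⁺ [Ne]3s²3p³.
Approximate IE_3 values (kJ/mol): Si 3232, Ca 4912, Cl 3822, Na 6910.
Putting it together, IE_3: Si < Cl < Ca < Na.

Na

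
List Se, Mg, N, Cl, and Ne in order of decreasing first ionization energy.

Ne > N > Cl > Se > Mg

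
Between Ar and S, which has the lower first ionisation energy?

S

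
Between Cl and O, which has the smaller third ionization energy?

The third ionization energy removes an electron from the +2 ion. For each element: Cl²⁺ still has 5 valence electrons; O²⁺ still has 4 valence electrons.
All are still removing valence electrons, so compare the +2 ions as you would atoms: IE_3 generally rises across a period (higher Z_eff) and falls down a group (larger shell), subject to the usual subshell exceptions.
Valence configurations: Cl²⁺ [Ne]3s²3p³, O²⁺ [He]2s²2p².
The numbers (kJ/mol): Cl 3822, O 5300.
So the third ionization energies run Cl < O.

Cl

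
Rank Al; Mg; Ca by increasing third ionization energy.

Al, Ca, Mg

IE_3 is the cost of taking one more electron from the +2 cation: Al²⁺ still has 1 valence electron; Mg²⁺ is the bare [Ne] core; Ca²⁺ is the bare [Ar] core.
Pulling an electron out of a noble-gas core costs far more than removing a remaining valence electron, so Ca and Mg sit at the high end of IE_3.
The numbers (kJ/mol): Al 2745, Mg 7733, Ca 4912.
Putting it together, IE_3: Al < Ca < Mg.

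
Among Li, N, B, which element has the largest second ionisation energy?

Li

IE_2 is the cost of taking one more electron from the +1 cation: Li⁺ is the bare [He] core; N⁺ still has 4 valence electrons; B⁺ still has 2 valence electrons.
Pulling an electron out of a noble-gas core costs far more than removing a remaining valence electron, so Li sits at the high end of IE_2.
Valence configurations: N⁺ [He]2s²2p², B⁺ [He]2s².
Tabulated IE_2 (kJ/mol): Li 7298, N 2856, B 2427.
Hence IE_2: B < N < Li.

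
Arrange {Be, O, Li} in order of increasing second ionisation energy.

Consider each +1 ion: Be⁺ still has 1 valence electron; O⁺ still has 5 valence electrons; Li⁺ is the bare [He] core.
Core electrons are held far more tightly than valence electrons, so Li tops the IE_2 order.
Valence configurations: Be⁺ [He]2s¹, O⁺ [He]2s²2p³.
Tabulated IE_2 (kJ/mol): Be 1757, O 3388, Li 7298.
Overall IE_2 order: Be < O < Li.

Be < O < Li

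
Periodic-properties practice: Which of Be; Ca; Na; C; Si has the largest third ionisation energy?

The third ionization energy removes an electron from the +2 ion. For each element: Be²⁺ is the bare [He] core; Ca²⁺ is the bare [Ar] core; Na²⁺ is already 1 electron into the core; C²⁺ still has 2 valence electrons; Si²⁺ still has 2 valence electrons.
Core electrons are held far more tightly than valence electrons, so Ca, Na and Be top the IE_3 order.
Valence configurations: C²⁺ [He]2s², Si²⁺ [Ne]3s².
The numbers (kJ/mol): Be 14849, Ca 4912, Na 6910, C 4620, Si 3232.
Hence IE_3: Si < C < Ca < Na < Be.

Be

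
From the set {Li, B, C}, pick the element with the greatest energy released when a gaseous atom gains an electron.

Li is in period 2, group 1; B is in period 2, group 13; C is in period 2, group 14.
Adding an electron releases more energy for atoms nearer the top right (short of the noble gases).
All lie in period 2; the across-period trend (electron affinity increases left to right) applies, with the exception below.
Note the exception: Li has a higher electron affinity than B, contrary to the simple trend — B's ns²np¹ configuration gives only a small electron affinity — the sparsely filled np subshell binds an added electron weakly.
Tabulated electron affinity (kJ/mol): Li 60, B 27, C 122.
The greatest energy released when a gaseous atom gains an electron among these belongs to C.

C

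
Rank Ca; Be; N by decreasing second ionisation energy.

N > Be > Ca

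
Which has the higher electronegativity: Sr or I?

I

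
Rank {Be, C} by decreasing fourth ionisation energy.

After 3 electrons have been removed, what remains? Be³⁺ is already 1 electron into the core; C³⁺ still has 1 valence electron.
Core electrons are held far more tightly than valence electrons, so Be tops the IE_4 order.
The numbers (kJ/mol): Be 21007, C 6223.
Overall IE_4 order: C < Be.

Be, C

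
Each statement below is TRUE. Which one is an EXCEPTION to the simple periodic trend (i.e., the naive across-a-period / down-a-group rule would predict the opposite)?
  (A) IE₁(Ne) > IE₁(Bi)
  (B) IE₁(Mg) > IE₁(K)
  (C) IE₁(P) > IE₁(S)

(C)

The general trend: first ionisation energy increases across a period and decreases down a group.
(A) Ne (period 2, group 18) vs Bi (period 6, group 15): the stated order agrees with the simple trend.
(B) Mg (period 3, group 2) vs K (period 4, group 1): the stated order agrees with the simple trend.
(C) P (period 3, group 15) vs S (period 3, group 16): the stated order contradicts the simple trend.
The exception is (C): S (3p⁴) ionizes more easily than half-filled P (3p³) because the paired 3p electron in S is pushed out by e⁻–e⁻ repulsion.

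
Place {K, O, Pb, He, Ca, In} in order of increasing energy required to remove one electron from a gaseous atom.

K < In < Ca < Pb < O < He

He is in period 1, group 18; O is in period 2, group 16; K is in period 4, group 1; Ca is in period 4, group 2; In is in period 5, group 13; Pb is in period 6, group 14.
First ionization energy rises across a period (greater Z_eff holds electrons more tightly) and falls down a group (valence electrons are farther from the nucleus).
Here both period and group differ, so the two effects have to be weighed against each other.
In > K: period and group pull opposite ways; the across-period shift dominates (558 vs 419 kJ/mol).
Ca > In: the two effects oppose for this pair; the down-group effect wins (590 vs 558 kJ/mol).
Pb > Ca: period and group pull opposite ways; the across-period shift dominates (716 vs 590 kJ/mol).
O > Pb: relative to Pb, both the across-period and down-group shifts push O's first ionization energy up.
He > O: relative to O, both the across-period and down-group shifts push He's first ionization energy up.
Approximate values (kJ/mol): He 2372, O 1314, K 419, Ca 590, In 558, Pb 716.
So from lowest to highest: K < In < Ca < Pb < O < He.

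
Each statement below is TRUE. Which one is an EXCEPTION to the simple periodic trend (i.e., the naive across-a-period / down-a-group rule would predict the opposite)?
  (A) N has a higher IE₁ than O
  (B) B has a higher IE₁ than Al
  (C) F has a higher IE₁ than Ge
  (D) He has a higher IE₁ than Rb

The general trend: IE₁ increases across a period and decreases down a group.
(A) N (period 2, group 15) vs O (period 2, group 16): the stated order contradicts the simple trend.
(B) B (period 2, group 13) vs Al (period 3, group 13): the stated order agrees with the simple trend.
(C) F (period 2, group 17) vs Ge (period 4, group 14): the stated order agrees with the simple trend.
(D) He (period 1, group 18) vs Rb (period 5, group 1): the stated order agrees with the simple trend.
The exception is (A): pairing an electron in O's 2p⁴ costs repulsion energy, so O ionizes more easily than half-filled N (2p³).

(A)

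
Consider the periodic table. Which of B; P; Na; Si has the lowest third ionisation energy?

P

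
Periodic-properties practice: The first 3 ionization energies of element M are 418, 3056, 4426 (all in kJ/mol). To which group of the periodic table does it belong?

Look for the largest jump between consecutive ionization energies: IE2/IE1 ≈ 7.3, far larger than any earlier ratio.
That jump marks the point where a core electron is being removed. So the atom has 1 valence electron.
A main-group element with 1 valence electron is in group 1.

Group 1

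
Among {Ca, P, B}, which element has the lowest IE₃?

P

IE_3 is the cost of taking one more electron from the +2 cation: Ca²⁺ is the bare [Ar] core; P²⁺ still has 3 valence electrons; B²⁺ still has 1 valence electron.
Pulling an electron out of a noble-gas core costs far more than removing a remaining valence electron, so Ca sits at the high end of IE_3.
Valence configurations: P²⁺ [Ne]3s²3p¹, B²⁺ [He]2s¹.
Tabulated IE_3 (kJ/mol): Ca 4912, P 2914, B 3660.
Overall IE_3 order: P < B < Ca.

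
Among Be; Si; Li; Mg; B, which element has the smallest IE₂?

Mg

The second ionization energy removes an electron from the +1 ion. For each element: Be⁺ still has 1 valence electron; Si⁺ still has 3 valence electrons; Li⁺ is the bare [He] core; Mg⁺ still has 1 valence electron; B⁺ still has 2 valence electrons.
Pulling an electron out of a noble-gas core costs far more than removing a remaining valence electron, so Li sits at the high end of IE_2.
Valence configurations: Be⁺ [He]2s¹, Si⁺ [Ne]3s²3p¹, Mg⁺ [Ne]3s¹, B⁺ [He]2s².
Approximate IE_2 values (kJ/mol): Be 1757, Si 1577, Li 7298, Mg 1451, B 2427.
Hence IE_2: Mg < Si < Be < B < Li.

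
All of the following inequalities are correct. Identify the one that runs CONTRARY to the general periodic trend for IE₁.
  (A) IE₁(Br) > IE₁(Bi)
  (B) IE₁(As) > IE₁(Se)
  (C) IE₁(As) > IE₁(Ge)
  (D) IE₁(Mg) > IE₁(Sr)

(B)

The general trend: IE₁ increases across a period and decreases down a group.
(A) Br (period 4, group 17) vs Bi (period 6, group 15): the stated order agrees with the simple trend.
(B) As (period 4, group 15) vs Se (period 4, group 16): the stated order contradicts the simple trend.
(C) As (period 4, group 15) vs Ge (period 4, group 14): the stated order agrees with the simple trend.
(D) Mg (period 3, group 2) vs Sr (period 5, group 2): the stated order agrees with the simple trend.
The exception is (B): Se (4p⁴) ionizes more easily than half-filled As (4p³).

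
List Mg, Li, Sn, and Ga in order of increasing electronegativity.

Li, Mg, Ga, Sn

Li is in period 2, group 1; Mg is in period 3, group 2; Ga is in period 4, group 13; Sn is in period 5, group 14.
Smaller atoms with higher effective nuclear charge are more electronegative.
These sit on a diagonal, where the across-period and down-group effects partly cancel.
Mg > Li: the two effects oppose for this pair; the across-period effect wins (1.31 vs 0.98).
Ga > Mg: period and group pull opposite ways; the across-period shift dominates (1.81 vs 1.31).
Sn > Ga: the two effects oppose for this pair; the across-period effect wins (1.96 vs 1.81).
Tabulated electronegativity (Pauling): Li 0.98, Mg 1.31, Ga 1.81, Sn 1.96.
So from lowest to highest: Li < Mg < Ga < Sn.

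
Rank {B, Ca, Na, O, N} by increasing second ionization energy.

The second ionization energy removes an electron from the +1 ion. For each element: B⁺ still has 2 valence electrons; Ca⁺ still has 1 valence electron; Na⁺ is the bare [Ne] core; O⁺ still has 5 valence electrons; N⁺ still has 4 valence electrons.
Pulling an electron out of a noble-gas core costs far more than removing a remaining valence electron, so Na sits at the high end of IE_2.
Valence configurations: B⁺ [He]2s², Ca⁺ [Ar]4s¹, O⁺ [He]2s²2p³, N⁺ [He]2s²2p².
The numbers (kJ/mol): B 2427, Ca 1145, Na 4562, O 3388, N 2856.
Overall IE_2 order: Ca < B < N < O < Na.

Ca < B < N < O < Na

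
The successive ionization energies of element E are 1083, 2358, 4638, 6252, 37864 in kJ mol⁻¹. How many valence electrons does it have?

4

Look for the largest jump between consecutive ionization energies: IE5/IE4 ≈ 6.1, far larger than any earlier ratio.
That jump marks the point where a core electron is being removed. So the atom has 4 valence electrons.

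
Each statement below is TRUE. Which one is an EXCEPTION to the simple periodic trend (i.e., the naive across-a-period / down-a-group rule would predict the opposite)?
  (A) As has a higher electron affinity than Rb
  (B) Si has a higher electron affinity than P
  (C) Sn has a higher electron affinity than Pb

(B)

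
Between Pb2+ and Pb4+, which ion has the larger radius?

Both ions have Z = 82 protons, but Pb4+ has lost more electrons, so its remaining electrons feel a larger effective nuclear charge per electron and are pulled in more tightly.
Higher positive charge → smaller ion, so Pb2+ > Pb4+.

Pb2+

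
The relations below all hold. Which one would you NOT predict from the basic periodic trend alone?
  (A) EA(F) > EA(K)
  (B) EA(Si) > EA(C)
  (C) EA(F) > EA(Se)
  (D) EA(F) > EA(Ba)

The general trend: electron affinity increases across a period and decreases down a group.
(A) F (period 2, group 17) vs K (period 4, group 1): the stated order agrees with the simple trend.
(B) Si (period 3, group 14) vs C (period 2, group 14): the stated order contradicts the simple trend.
(C) F (period 2, group 17) vs Se (period 4, group 16): the stated order agrees with the simple trend.
(D) F (period 2, group 17) vs Ba (period 6, group 2): the stated order agrees with the simple trend.
The exception is (B): Si's larger, more diffuse 3p orbitals accept an added electron slightly more readily than C's compact 2p.

(B)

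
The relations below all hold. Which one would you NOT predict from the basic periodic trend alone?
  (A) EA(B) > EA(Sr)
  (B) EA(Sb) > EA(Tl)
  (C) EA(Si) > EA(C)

The general trend: electron affinity increases across a period and decreases down a group.
(A) B (period 2, group 13) vs Sr (period 5, group 2): the stated order agrees with the simple trend.
(B) Sb (period 5, group 15) vs Tl (period 6, group 13): the stated order agrees with the simple trend.
(C) Si (period 3, group 14) vs C (period 2, group 14): the stated order contradicts the simple trend.
The exception is (C): Si's larger, more diffuse 3p orbitals accept an added electron slightly more readily than C's compact 2p.

(C)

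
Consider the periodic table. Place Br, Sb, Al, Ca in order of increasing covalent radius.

Br, Al, Sb, Ca

Moving right in a period, electrons are added to the same shell under a stronger nuclear pull, so atoms get smaller; moving down, a new shell is opened and atoms get larger.
These span different periods and groups, so the two trends combine.
Al > Br: period and group pull opposite ways; the across-period shift dominates (126 vs 114 pm).
Sb > Al: the two effects oppose for this pair; the down-group effect wins (140 vs 126 pm).
Ca > Sb: the two effects oppose for this pair; the across-period effect wins (171 vs 140 pm).
Tabulated atomic radius (pm): Al 126, Ca 171, Br 114, Sb 140.
So from smallest to largest: Br < Al < Sb < Ca.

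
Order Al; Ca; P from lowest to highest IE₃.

Al < P < Ca

The third ionization energy removes an electron from the +2 ion. For each element: Al²⁺ still has 1 valence electron; Ca²⁺ is the bare [Ar] core; P²⁺ still has 3 valence electrons.
Core electrons are held far more tightly than valence electrons, so Ca tops the IE_3 order.
Valence configurations: Al²⁺ [Ne]3s¹, P²⁺ [Ne]3s²3p¹.
Tabulated IE_3 (kJ/mol): Al 2745, Ca 4912, P 2914.
Putting it together, IE_3: Al < P < Ca.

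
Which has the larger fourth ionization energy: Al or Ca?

Al

IE_4 is the cost of taking one more electron from the +3 cation: Al³⁺ is the bare [Ne] core; Ca³⁺ is already 1 electron into the core.
All of these are removing an electron from a noble-gas core or deeper; the smaller core (lower principal quantum number) is held far more tightly, and within a period the higher nuclear charge binds the same core more tightly.
Tabulated IE_4 (kJ/mol): Al 11577, Ca 6491.
Overall IE_4 order: Ca < Al.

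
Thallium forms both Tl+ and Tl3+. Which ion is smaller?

Both ions have Z = 81 protons, but Tl3+ has lost more electrons, so its remaining electrons feel a larger effective nuclear charge per electron and are pulled in more tightly.
Higher positive charge → smaller ion, so Tl+ > Tl3+.

Tl3+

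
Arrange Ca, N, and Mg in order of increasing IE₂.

Ca, Mg, N

Consider each +1 ion: Ca⁺ still has 1 valence electron; N⁺ still has 4 valence electrons; Mg⁺ still has 1 valence electron.
All are still removing valence electrons, so compare the +1 ions as you would atoms: IE_2 generally rises across a period (higher Z_eff) and falls down a group (larger shell), subject to the usual subshell exceptions.
Valence configurations: Ca⁺ [Ar]4s¹, N⁺ [He]2s²2p², Mg⁺ [Ne]3s¹.
Approximate IE_2 values (kJ/mol): Ca 1145, N 2856, Mg 1451.
So the second ionization energies run Ca < Mg < N.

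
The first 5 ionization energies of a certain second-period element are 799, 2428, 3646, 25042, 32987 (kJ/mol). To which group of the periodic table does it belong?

Group 13

Look for the largest jump between consecutive ionization energies: IE4/IE3 ≈ 6.9, far larger than any earlier ratio.
That jump marks the point where a core electron is being removed. So the atom has 3 valence electrons.
A main-group element with 3 valence electrons is in group 13.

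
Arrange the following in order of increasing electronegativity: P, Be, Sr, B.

Sr < Be < B < P

Be is in period 2, group 2; B is in period 2, group 13; P is in period 3, group 15; Sr is in period 5, group 2.
Smaller atoms with higher effective nuclear charge are more electronegative.
Neither a single period nor a single group — weigh both effects.
Be > Sr: Be sits above Sr in group 2, so the down-group effect alone puts Be higher.
B > Be: both are in period 2; the period trend gives B the larger value.
P > B: period and group pull opposite ways; the across-period shift dominates (2.19 vs 2.04).
Approximate values (Pauling): Be 1.57, B 2.04, P 2.19, Sr 0.95.
So from lowest to highest: Sr < Be < B < P.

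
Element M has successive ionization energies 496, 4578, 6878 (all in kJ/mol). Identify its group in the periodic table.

Group 1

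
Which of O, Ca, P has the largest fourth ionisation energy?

O

Consider each +3 ion: O³⁺ still has 3 valence electrons; Ca³⁺ is already 1 electron into the core; P³⁺ still has 2 valence electrons.
Usually core removal costs more than valence removal, but here the competition is close: a tightly held n=2 valence electron can cost more to remove than an n=3 core electron, so the actual values have to decide it.
Valence configurations: O³⁺ [He]2s²2p¹, P³⁺ [Ne]3s².
Approximate IE_4 values (kJ/mol): O 7469, Ca 6491, P 4964.
So the fourth ionization energies run P < Ca < O.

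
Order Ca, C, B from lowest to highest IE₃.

B < C < Ca

The third ionization energy removes an electron from the +2 ion. For each element: Ca²⁺ is the bare [Ar] core; C²⁺ still has 2 valence electrons; B²⁺ still has 1 valence electron.
Pulling an electron out of a noble-gas core costs far more than removing a remaining valence electron, so Ca sits at the high end of IE_3.
Valence configurations: C²⁺ [He]2s², B²⁺ [He]2s¹.
Tabulated IE_3 (kJ/mol): Ca 4912, C 4620, B 3660.
Putting it together, IE_3: B < C < Ca.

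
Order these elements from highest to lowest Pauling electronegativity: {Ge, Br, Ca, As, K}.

Br, As, Ge, Ca, K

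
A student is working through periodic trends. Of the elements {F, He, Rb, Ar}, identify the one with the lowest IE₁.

IE₁ increases left→right with effective nuclear charge and decreases top→bottom as the valence shell moves farther out.
Here both period and group differ, so the two effects have to be weighed against each other.
Ar > Rb: relative to Rb, both the across-period and down-group shifts push Ar's first ionization energy up.
F > Ar: period and group pull opposite ways; the down-group shift dominates (1681 vs 1521 kJ/mol).
He > F: both effects reinforce here, so He is clearly the higher of the two.
For reference (kJ/mol): He 2372, F 1681, Ar 1521, Rb 403.
The lowest IE₁ among these belongs to Rb.

Rb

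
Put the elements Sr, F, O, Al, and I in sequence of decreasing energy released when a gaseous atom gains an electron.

F > I > O > Al > Sr

O is in period 2, group 16; F is in period 2, group 17; Al is in period 3, group 13; Sr is in period 5, group 2; I is in period 5, group 17.
Adding an electron releases more energy for atoms nearer the top right (short of the noble gases).
Here both period and group differ, so the two effects have to be weighed against each other.
Al > Sr: relative to Sr, both the across-period and down-group shifts push Al's electron affinity up.
O > Al: both effects reinforce here, so O is clearly the higher of the two.
I > O: the two effects oppose for this pair; the across-period effect wins (295 vs 141 kJ/mol).
F > I: they share group 17; the group trend gives F the larger value.
Approximate values (kJ/mol): O 141, F 328, Al 42, Sr 5, I 295.
So from highest to lowest: F > I > O > Al > Sr.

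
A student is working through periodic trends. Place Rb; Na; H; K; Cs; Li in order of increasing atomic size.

H is in period 1, group 1; Li is in period 2, group 1; Na is in period 3, group 1; K is in period 4, group 1; Rb is in period 5, group 1; Cs is in period 6, group 1.
Across a period the added protons contract the valence shell; down a group each new principal shell makes the atom larger.
All are in group 1, so atomic radius increases down the group.
So from smallest to largest: H < Li < Na < K < Rb < Cs.

H < Li < Na < K < Rb < Cs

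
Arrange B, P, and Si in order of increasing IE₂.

Si, P, B

After 1 electron has been removed, what remains? B⁺ still has 2 valence electrons; P⁺ still has 4 valence electrons; Si⁺ still has 3 valence electrons.
All are still removing valence electrons, so compare the +1 ions as you would atoms: IE_2 generally rises across a period (higher Z_eff) and falls down a group (larger shell), subject to the usual subshell exceptions.
Valence configurations: B⁺ [He]2s², P⁺ [Ne]3s²3p², Si⁺ [Ne]3s²3p¹.
The numbers (kJ/mol): B 2427, P 1907, Si 1577.
Overall IE_2 order: Si < P < B.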